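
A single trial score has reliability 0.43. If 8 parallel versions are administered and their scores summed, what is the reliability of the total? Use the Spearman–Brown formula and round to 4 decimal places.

ρ_k = kρ / (1 + (k−1)ρ) = 8·0.43 / (1 + 7·0.43) = 3.440 / 4.010 = 0.8579.

0.8579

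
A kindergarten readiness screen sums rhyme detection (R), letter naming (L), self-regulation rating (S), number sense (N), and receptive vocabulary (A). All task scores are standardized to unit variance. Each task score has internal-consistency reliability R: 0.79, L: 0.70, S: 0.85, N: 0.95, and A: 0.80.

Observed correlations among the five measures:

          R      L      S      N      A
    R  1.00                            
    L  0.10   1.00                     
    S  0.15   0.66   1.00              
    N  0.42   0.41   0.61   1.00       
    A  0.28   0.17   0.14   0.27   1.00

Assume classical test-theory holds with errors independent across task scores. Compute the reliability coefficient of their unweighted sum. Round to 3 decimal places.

0.920

Var(R+L+S+N+A) = 5 + 2·[0.10 + 0.15 + 0.42 + 0.28 + 0.66 + 0.41 + 0.17 + 0.61 + 0.14 + 0.27] = 5 + 6.42 = 11.42.
Under uncorrelated errors the observed covariances equal the true-score covariances, so only the own-variance terms attenuate.
True-score variance = [0.79 + 0.70 + 0.85 + 0.95 + 0.80] + 6.42 = 4.09 + 6.42 = 10.51.
Reliability = 10.51 / 11.42 = 0.920.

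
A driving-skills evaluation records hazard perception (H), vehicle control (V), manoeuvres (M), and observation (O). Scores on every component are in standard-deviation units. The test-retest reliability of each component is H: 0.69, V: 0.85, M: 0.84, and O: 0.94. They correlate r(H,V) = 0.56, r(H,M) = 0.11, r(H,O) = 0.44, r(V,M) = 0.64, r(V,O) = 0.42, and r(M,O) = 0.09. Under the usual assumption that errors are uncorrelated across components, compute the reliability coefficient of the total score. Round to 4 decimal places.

0.9202

Var(H+V+M+O) = 4 + 2·[0.56 + 0.11 + 0.44 + 0.64 + 0.42 + 0.09] = 4 + 4.52 = 8.52.
With uncorrelated errors the cross-covariances are all true-score covariance, so they carry over unchanged; only the diagonal terms shrink to ρᵢσᵢ².
True-score variance = [0.69 + 0.85 + 0.84 + 0.94] + 4.52 = 3.32 + 4.52 = 7.84.
Reliability = 7.84 / 8.52 = 0.9202.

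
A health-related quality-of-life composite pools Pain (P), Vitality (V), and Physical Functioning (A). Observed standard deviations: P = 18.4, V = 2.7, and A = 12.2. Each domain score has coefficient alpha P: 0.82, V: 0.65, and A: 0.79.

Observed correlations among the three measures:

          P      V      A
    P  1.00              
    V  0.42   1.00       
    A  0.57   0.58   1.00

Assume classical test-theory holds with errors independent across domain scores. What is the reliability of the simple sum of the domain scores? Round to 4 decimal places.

0.8859

Var(P+V+A) = 18.4² + 2.7² + 12.2² + 2·[18.4·2.7·0.42 + 18.4·12.2·0.57 + 2.7·12.2·0.58] = 494.69 + 335.849 = 830.539.
Under uncorrelated errors the observed covariances equal the true-score covariances, so only the own-variance terms attenuate.
True-score variance = [18.4²·0.82 + 2.7²·0.65 + 12.2²·0.79] + 335.849 = 399.941 + 335.849 = 735.79.
Reliability = 735.79 / 830.539 = 0.8859.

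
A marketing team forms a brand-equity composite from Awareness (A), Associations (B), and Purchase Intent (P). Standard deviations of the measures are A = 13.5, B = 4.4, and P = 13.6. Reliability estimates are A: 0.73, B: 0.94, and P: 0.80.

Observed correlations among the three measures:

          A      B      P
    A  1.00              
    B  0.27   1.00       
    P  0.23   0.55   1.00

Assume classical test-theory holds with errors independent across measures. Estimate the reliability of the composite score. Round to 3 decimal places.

0.846

Var(A+B+P) = 13.5² + 4.4² + 13.6² + 2·[13.5·4.4·0.27 + 13.5·13.6·0.23 + 4.4·13.6·0.55] = 386.57 + 182.356 = 568.926.
Because errors are independent across components, Cov(Tᵢ,Tⱼ) = Cov(Xᵢ,Xⱼ); the off-diagonal part of the true-score variance is the same as above.
True-score variance = [13.5²·0.73 + 4.4²·0.94 + 13.6²·0.80] + 182.356 = 299.209 + 182.356 = 481.565.
Reliability = 481.565 / 568.926 = 0.846.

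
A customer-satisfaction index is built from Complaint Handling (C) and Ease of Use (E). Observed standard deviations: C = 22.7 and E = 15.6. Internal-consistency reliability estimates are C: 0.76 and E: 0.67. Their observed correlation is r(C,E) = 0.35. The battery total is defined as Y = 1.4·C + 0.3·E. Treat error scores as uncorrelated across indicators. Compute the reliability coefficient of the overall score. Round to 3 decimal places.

Var(Y) = 1.4²·22.7² + 0.3²·15.6² + 2·[0.42·22.7·15.6·0.35] = 1031.87 + 104.111 = 1135.98.
Because errors are independent across components, Cov(Tᵢ,Tⱼ) = Cov(Xᵢ,Xⱼ); the off-diagonal part of the true-score variance is the same as above.
True-score variance = [1.4²·22.7²·0.76 + 0.3²·15.6²·0.67] + 104.111 = 782.251 + 104.111 = 886.362.
Reliability = 886.362 / 1135.98 = 0.780.

0.780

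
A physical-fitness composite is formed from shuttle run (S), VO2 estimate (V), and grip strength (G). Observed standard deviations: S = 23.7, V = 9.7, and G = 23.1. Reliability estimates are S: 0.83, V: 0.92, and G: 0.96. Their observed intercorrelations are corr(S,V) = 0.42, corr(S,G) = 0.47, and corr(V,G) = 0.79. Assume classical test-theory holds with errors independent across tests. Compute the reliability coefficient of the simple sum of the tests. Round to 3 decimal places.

0.945

Var(S+V+G) = 23.7² + 9.7² + 23.1² + 2·[23.7·9.7·0.42 + 23.7·23.1·0.47 + 9.7·23.1·0.79] = 1189.39 + 1061.76 = 2251.15.
With uncorrelated errors the cross-covariances are all true-score covariance, so they carry over unchanged; only the diagonal terms shrink to ρᵢσᵢ².
True-score variance = [23.7²·0.83 + 9.7²·0.92 + 23.1²·0.96] + 1061.76 = 1065.03 + 1061.76 = 2126.79.
Reliability = 2126.79 / 2251.15 = 0.945.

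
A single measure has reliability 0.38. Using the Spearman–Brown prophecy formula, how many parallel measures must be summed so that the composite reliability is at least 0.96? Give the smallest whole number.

40

k ≥ ρ*(1−ρ₁)/(ρ₁(1−ρ*)) = 0.96·0.62 / (0.38·0.04) = 39.158.
Smallest integer k = 40.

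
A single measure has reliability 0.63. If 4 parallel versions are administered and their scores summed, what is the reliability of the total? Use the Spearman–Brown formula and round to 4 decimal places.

ρ_k = kρ / (1 + (k−1)ρ) = 4·0.63 / (1 + 3·0.63) = 2.520 / 2.890 = 0.8720.

0.8720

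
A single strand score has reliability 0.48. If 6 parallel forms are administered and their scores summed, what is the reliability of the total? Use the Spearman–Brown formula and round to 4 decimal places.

0.8471

ρ_k = kρ / (1 + (k−1)ρ) = 6·0.48 / (1 + 5·0.48) = 2.880 / 3.400 = 0.8471.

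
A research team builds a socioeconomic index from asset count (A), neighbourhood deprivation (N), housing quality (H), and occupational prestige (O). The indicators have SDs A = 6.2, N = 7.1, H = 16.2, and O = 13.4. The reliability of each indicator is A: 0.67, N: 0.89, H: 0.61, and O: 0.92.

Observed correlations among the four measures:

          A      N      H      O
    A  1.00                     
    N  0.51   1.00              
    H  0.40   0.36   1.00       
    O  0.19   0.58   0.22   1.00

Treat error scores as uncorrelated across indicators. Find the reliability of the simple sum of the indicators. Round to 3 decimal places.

Var(A+N+H+O) = 6.2² + 7.1² + 16.2² + 13.4² + 2·[6.2·7.1·0.51 + 6.2·16.2·0.40 + 6.2·13.4·0.19 + 7.1·16.2·0.36 + 7.1·13.4·0.58 + 16.2·13.4·0.22] = 530.85 + 445.515 = 976.365.
With uncorrelated errors the cross-covariances are all true-score covariance, so they carry over unchanged; only the diagonal terms shrink to ρᵢσᵢ².
True-score variance = [6.2²·0.67 + 7.1²·0.89 + 16.2²·0.61 + 13.4²·0.92] + 445.515 = 395.903 + 445.515 = 841.418.
Reliability = 841.418 / 976.365 = 0.862.

0.862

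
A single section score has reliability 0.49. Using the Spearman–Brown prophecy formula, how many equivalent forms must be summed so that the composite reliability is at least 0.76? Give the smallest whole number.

4

k ≥ ρ*(1−ρ₁)/(ρ₁(1−ρ*)) = 0.76·0.51 / (0.49·0.24) = 3.296.
Smallest integer k = 4.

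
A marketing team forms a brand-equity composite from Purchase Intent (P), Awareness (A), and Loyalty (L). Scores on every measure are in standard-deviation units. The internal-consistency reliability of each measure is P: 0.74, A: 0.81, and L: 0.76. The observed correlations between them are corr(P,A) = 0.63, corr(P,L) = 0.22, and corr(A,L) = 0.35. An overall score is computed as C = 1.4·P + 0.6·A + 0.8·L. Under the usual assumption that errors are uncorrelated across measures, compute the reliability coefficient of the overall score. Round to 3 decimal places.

Var(C) = 1.4² + 0.6² + 0.8² + 2·[0.84·0.63 + 1.12·0.22 + 0.48·0.35] = 2.96 + 1.8872 = 4.8472.
Under uncorrelated errors the observed covariances equal the true-score covariances, so only the own-variance terms attenuate.
True-score variance = [1.4²·0.74 + 0.6²·0.81 + 0.8²·0.76] + 1.8872 = 2.2284 + 1.8872 = 4.1156.
Reliability = 4.1156 / 4.8472 = 0.849.

0.849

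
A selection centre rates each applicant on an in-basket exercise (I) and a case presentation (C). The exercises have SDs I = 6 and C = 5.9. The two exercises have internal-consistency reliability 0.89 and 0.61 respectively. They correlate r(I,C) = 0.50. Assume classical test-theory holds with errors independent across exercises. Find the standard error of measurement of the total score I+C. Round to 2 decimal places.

4.19

Var(total) = 70.81 + 35.4 = 106.21.
True-score variance = 53.2741 + 35.4 = 88.6741, so reliability = 0.8349.
Error variance = 106.21 − 88.6741 = 17.5359; SEM = √17.5359 = 4.19.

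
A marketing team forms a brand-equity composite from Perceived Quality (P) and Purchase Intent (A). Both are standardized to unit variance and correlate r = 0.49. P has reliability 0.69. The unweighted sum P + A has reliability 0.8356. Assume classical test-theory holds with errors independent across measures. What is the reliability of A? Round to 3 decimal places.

Var(P+A) = 2 + 2·0.49 = 2.980.
True-score variance = ρ_P + ρ_A + 2·0.49, so 0.8356 = (0.69 + ρ_A + 0.98) / 2.980.
ρ_A = 0.8356·2.980 − 0.69 − 0.98 = 0.820.

0.820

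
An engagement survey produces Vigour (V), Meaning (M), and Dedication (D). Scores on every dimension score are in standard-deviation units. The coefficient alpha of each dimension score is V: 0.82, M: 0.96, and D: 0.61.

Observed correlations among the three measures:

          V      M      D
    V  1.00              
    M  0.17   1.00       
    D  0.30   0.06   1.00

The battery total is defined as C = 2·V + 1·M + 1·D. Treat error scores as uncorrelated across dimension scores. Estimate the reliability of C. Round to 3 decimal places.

0.856

Var(C) = 2² + 1 + 1 + 2·[2·0.17 + 2·0.30 + 0.06] = 6 + 2 = 8.
With uncorrelated errors the cross-covariances are all true-score covariance, so they carry over unchanged; only the diagonal terms shrink to ρᵢσᵢ².
True-score variance = [2²·0.82 + 0.96 + 0.61] + 2 = 4.85 + 2 = 6.85.
Reliability = 6.85 / 8 = 0.856.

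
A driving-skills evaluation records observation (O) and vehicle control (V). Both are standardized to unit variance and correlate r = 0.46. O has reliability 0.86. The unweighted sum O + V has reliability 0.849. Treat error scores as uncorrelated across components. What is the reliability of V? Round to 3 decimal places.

0.699

Var(O+V) = 2 + 2·0.46 = 2.920.
True-score variance = ρ_O + ρ_V + 2·0.46, so 0.849 = (0.86 + ρ_V + 0.92) / 2.920.
ρ_V = 0.849·2.920 − 0.86 − 0.92 = 0.699.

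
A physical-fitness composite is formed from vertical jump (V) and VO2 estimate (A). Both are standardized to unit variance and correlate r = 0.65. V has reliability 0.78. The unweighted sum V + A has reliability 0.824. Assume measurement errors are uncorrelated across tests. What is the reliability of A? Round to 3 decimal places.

Var(V+A) = 2 + 2·0.65 = 3.300.
True-score variance = ρ_V + ρ_A + 2·0.65, so 0.824 = (0.78 + ρ_A + 1.30) / 3.300.
ρ_A = 0.824·3.300 − 0.78 − 1.30 = 0.639.

0.639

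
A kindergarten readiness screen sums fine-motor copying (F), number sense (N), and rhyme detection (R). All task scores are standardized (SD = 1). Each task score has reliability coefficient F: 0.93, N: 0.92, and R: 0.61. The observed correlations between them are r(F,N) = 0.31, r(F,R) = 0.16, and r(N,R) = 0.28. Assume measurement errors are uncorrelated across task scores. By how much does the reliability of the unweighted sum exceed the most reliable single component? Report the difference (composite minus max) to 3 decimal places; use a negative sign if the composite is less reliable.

-0.050

Var(sum) = 3 + 1.5 = 4.5; true-score variance = 2.46 + 1.5 = 3.96; composite reliability = 0.8800.
Max component reliability = 0.9300.
Difference = 0.8800 − 0.9300 = -0.050.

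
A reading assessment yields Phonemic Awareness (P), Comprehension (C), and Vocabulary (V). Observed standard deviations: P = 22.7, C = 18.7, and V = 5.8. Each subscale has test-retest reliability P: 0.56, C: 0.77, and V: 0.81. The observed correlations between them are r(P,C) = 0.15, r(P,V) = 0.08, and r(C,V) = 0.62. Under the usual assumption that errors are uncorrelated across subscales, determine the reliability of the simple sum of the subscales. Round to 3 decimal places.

0.735

Var(P+C+V) = 22.7² + 18.7² + 5.8² + 2·[22.7·18.7·0.15 + 22.7·5.8·0.08 + 18.7·5.8·0.62] = 898.62 + 282.903 = 1181.52.
Under uncorrelated errors the observed covariances equal the true-score covariances, so only the own-variance terms attenuate.
True-score variance = [22.7²·0.56 + 18.7²·0.77 + 5.8²·0.81] + 282.903 = 585.072 + 282.903 = 867.975.
Reliability = 867.975 / 1181.52 = 0.735.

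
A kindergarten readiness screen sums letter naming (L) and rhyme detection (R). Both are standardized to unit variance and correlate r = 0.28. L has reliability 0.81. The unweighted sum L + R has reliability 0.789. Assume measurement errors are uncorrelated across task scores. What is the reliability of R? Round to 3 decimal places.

0.650

Var(L+R) = 2 + 2·0.28 = 2.560.
True-score variance = ρ_L + ρ_R + 2·0.28, so 0.789 = (0.81 + ρ_R + 0.56) / 2.560.
ρ_R = 0.789·2.560 − 0.81 − 0.56 = 0.650.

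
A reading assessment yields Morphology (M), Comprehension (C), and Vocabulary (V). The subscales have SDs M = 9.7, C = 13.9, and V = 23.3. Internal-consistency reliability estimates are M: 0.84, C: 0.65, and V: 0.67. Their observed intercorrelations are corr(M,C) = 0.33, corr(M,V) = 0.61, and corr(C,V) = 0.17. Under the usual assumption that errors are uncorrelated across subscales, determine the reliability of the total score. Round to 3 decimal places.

Var(M+C+V) = 9.7² + 13.9² + 23.3² + 2·[9.7·13.9·0.33 + 9.7·23.3·0.61 + 13.9·23.3·0.17] = 830.19 + 474.836 = 1305.03.
Because errors are independent across components, Cov(Tᵢ,Tⱼ) = Cov(Xᵢ,Xⱼ); the off-diagonal part of the true-score variance is the same as above.
True-score variance = [9.7²·0.84 + 13.9²·0.65 + 23.3²·0.67] + 474.836 = 568.358 + 474.836 = 1043.19.
Reliability = 1043.19 / 1305.03 = 0.799.

0.799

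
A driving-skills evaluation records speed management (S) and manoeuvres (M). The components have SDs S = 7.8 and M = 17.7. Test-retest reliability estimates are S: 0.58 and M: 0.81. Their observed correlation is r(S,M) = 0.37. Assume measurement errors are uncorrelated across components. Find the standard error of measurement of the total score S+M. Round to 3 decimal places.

9.224

Var(total) = 374.13 + 102.164 = 476.294.
True-score variance = 289.052 + 102.164 = 391.216, so reliability = 0.8214.
Error variance = 476.294 − 391.216 = 85.0779; SEM = √85.0779 = 9.224.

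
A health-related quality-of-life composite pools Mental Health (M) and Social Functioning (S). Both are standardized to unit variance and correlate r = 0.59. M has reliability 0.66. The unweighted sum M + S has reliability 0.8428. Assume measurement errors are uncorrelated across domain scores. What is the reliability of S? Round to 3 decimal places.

Var(M+S) = 2 + 2·0.59 = 3.180.
True-score variance = ρ_M + ρ_S + 2·0.59, so 0.8428 = (0.66 + ρ_S + 1.18) / 3.180.
ρ_S = 0.8428·3.180 − 0.66 − 1.18 = 0.840.

0.840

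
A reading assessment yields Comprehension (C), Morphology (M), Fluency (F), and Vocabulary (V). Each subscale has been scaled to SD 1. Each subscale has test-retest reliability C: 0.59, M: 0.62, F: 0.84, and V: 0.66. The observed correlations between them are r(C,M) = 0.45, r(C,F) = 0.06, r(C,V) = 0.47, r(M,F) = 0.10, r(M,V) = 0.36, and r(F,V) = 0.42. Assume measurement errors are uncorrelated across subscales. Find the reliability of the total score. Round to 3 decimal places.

0.833

Var(C+M+F+V) = 4 + 2·[0.45 + 0.06 + 0.47 + 0.10 + 0.36 + 0.42] = 4 + 3.72 = 7.72.
Under uncorrelated errors the observed covariances equal the true-score covariances, so only the own-variance terms attenuate.
True-score variance = [0.59 + 0.62 + 0.84 + 0.66] + 3.72 = 2.71 + 3.72 = 6.43.
Reliability = 6.43 / 7.72 = 0.833.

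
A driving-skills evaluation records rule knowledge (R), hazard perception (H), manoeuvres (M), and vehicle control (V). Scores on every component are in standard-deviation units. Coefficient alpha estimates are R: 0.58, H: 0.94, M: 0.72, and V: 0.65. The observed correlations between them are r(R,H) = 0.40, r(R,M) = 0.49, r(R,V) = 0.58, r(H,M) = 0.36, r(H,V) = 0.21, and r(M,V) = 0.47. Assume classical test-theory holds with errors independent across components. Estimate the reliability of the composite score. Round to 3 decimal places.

0.877

Var(R+H+M+V) = 4 + 2·[0.40 + 0.49 + 0.58 + 0.36 + 0.21 + 0.47] = 4 + 5.02 = 9.02.
Because errors are independent across components, Cov(Tᵢ,Tⱼ) = Cov(Xᵢ,Xⱼ); the off-diagonal part of the true-score variance is the same as above.
True-score variance = [0.58 + 0.94 + 0.72 + 0.65] + 5.02 = 2.89 + 5.02 = 7.91.
Reliability = 7.91 / 9.02 = 0.877.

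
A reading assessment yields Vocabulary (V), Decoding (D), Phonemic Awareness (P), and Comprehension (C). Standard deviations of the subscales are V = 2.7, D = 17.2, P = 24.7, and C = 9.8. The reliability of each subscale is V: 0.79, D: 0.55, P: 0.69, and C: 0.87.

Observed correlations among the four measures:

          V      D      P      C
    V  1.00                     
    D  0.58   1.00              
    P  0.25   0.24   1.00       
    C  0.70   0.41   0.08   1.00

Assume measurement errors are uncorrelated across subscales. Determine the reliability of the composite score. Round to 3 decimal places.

Var(V+D+P+C) = 2.7² + 17.2² + 24.7² + 9.8² + 2·[2.7·17.2·0.58 + 2.7·24.7·0.25 + 2.7·9.8·0.70 + 17.2·24.7·0.24 + 17.2·9.8·0.41 + 24.7·9.8·0.08] = 1009.26 + 505.131 = 1514.39.
Under uncorrelated errors the observed covariances equal the true-score covariances, so only the own-variance terms attenuate.
True-score variance = [2.7²·0.79 + 17.2²·0.55 + 24.7²·0.69 + 9.8²·0.87] + 505.131 = 672.988 + 505.131 = 1178.12.
Reliability = 1178.12 / 1514.39 = 0.778.

0.778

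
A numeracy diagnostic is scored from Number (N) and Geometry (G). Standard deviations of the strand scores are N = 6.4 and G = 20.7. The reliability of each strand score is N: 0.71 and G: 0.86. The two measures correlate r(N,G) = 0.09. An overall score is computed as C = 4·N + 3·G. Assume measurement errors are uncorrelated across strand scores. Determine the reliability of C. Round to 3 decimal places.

0.848

Var(C) = 4²·6.4² + 3²·20.7² + 2·[12·6.4·20.7·0.09] = 4511.77 + 286.157 = 4797.93.
Because errors are independent across components, Cov(Tᵢ,Tⱼ) = Cov(Xᵢ,Xⱼ); the off-diagonal part of the true-score variance is the same as above.
True-score variance = [4²·6.4²·0.71 + 3²·20.7²·0.86] + 286.157 = 3781.82 + 286.157 = 4067.97.
Reliability = 4067.97 / 4797.93 = 0.848.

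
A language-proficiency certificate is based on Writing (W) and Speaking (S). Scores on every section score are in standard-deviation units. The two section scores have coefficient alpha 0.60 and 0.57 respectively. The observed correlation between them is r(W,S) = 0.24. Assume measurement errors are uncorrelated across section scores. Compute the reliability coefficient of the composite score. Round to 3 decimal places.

Var(W+S) = 2 + 2·[0.24] = 2 + 0.48 = 2.48.
With uncorrelated errors the cross-covariances are all true-score covariance, so they carry over unchanged; only the diagonal terms shrink to ρᵢσᵢ².
True-score variance = [0.60 + 0.57] + 0.48 = 1.17 + 0.48 = 1.65.
Reliability = 1.65 / 2.48 = 0.665.

0.665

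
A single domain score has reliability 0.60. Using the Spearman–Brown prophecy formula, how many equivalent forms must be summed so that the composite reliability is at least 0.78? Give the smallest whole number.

3

k ≥ ρ*(1−ρ₁)/(ρ₁(1−ρ*)) = 0.78·0.40 / (0.60·0.22) = 2.364.
Smallest integer k = 3.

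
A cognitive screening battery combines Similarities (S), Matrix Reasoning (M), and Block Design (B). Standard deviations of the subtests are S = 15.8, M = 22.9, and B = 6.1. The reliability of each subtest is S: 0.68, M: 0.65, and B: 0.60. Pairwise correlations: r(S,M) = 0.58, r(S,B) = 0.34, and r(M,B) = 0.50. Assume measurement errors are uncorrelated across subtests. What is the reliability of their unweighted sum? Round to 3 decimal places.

0.806

Var(S+M+B) = 15.8² + 22.9² + 6.1² + 2·[15.8·22.9·0.58 + 15.8·6.1·0.34 + 22.9·6.1·0.50] = 811.26 + 624.94 = 1436.2.
Under uncorrelated errors the observed covariances equal the true-score covariances, so only the own-variance terms attenuate.
True-score variance = [15.8²·0.68 + 22.9²·0.65 + 6.1²·0.60] + 624.94 = 532.948 + 624.94 = 1157.89.
Reliability = 1157.89 / 1436.2 = 0.806.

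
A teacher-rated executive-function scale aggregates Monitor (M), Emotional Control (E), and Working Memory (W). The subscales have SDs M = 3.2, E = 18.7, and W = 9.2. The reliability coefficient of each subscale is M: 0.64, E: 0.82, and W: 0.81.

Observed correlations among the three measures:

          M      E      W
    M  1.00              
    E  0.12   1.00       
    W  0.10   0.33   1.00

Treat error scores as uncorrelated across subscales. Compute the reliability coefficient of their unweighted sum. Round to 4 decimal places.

0.8570

Var(M+E+W) = 3.2² + 18.7² + 9.2² + 2·[3.2·18.7·0.12 + 3.2·9.2·0.10 + 18.7·9.2·0.33] = 444.57 + 133.796 = 578.366.
With uncorrelated errors the cross-covariances are all true-score covariance, so they carry over unchanged; only the diagonal terms shrink to ρᵢσᵢ².
True-score variance = [3.2²·0.64 + 18.7²·0.82 + 9.2²·0.81] + 133.796 = 361.858 + 133.796 = 495.654.
Reliability = 495.654 / 578.366 = 0.8570.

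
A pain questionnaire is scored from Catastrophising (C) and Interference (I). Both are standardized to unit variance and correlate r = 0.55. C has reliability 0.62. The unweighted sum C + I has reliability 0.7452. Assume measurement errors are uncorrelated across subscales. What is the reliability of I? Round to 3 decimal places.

Var(C+I) = 2 + 2·0.55 = 3.100.
True-score variance = ρ_C + ρ_I + 2·0.55, so 0.7452 = (0.62 + ρ_I + 1.10) / 3.100.
ρ_I = 0.7452·3.100 − 0.62 − 1.10 = 0.590.

0.590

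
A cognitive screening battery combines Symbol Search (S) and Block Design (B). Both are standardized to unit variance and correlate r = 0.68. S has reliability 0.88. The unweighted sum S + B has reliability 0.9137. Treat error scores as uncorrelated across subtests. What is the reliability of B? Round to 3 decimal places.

Var(S+B) = 2 + 2·0.68 = 3.360.
True-score variance = ρ_S + ρ_B + 2·0.68, so 0.9137 = (0.88 + ρ_B + 1.36) / 3.360.
ρ_B = 0.9137·3.360 − 0.88 − 1.36 = 0.830.

0.830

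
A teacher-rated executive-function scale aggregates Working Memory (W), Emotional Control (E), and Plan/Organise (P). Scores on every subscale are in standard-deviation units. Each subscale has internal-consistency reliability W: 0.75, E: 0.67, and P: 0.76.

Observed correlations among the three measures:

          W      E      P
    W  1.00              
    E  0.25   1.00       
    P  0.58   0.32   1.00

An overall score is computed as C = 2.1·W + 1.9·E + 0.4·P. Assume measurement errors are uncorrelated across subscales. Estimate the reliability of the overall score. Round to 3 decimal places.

Var(C) = 2.1² + 1.9² + 0.4² + 2·[3.99·0.25 + 0.84·0.58 + 0.76·0.32] = 8.18 + 3.4558 = 11.6358.
Under uncorrelated errors the observed covariances equal the true-score covariances, so only the own-variance terms attenuate.
True-score variance = [2.1²·0.75 + 1.9²·0.67 + 0.4²·0.76] + 3.4558 = 5.8478 + 3.4558 = 9.3036.
Reliability = 9.3036 / 11.6358 = 0.800.

0.800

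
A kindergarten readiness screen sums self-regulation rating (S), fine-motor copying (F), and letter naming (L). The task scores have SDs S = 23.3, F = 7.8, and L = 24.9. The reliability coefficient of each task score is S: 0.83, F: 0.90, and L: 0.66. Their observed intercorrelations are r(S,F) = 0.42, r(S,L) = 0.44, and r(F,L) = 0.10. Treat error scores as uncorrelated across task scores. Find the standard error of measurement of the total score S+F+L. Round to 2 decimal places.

17.58

Var(total) = 1223.74 + 702.055 = 1925.8.
True-score variance = 914.561 + 702.055 = 1616.62, so reliability = 0.8395.
Error variance = 1925.8 − 1616.62 = 309.179; SEM = √309.179 = 17.58.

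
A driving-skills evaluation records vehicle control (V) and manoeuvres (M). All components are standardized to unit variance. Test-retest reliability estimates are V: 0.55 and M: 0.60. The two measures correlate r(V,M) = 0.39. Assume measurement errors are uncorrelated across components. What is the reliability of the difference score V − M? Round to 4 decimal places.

Var(V−M) = 1 + 1 − 2·0.39 = 2 − 0.78 = 1.22.
Under uncorrelated errors the observed covariances equal the true-score covariances, so only the own-variance terms attenuate.
True-score variance = [0.55 + 0.60] − 0.78 = 1.15 − 0.78 = 0.37.
Reliability = 0.37 / 1.22 = 0.3033.

0.3033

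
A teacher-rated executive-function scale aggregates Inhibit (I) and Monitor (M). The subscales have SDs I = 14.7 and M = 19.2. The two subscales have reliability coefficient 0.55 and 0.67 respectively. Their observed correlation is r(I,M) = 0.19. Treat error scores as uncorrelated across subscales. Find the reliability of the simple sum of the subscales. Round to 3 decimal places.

0.684

Var(I+M) = 14.7² + 19.2² + 2·[14.7·19.2·0.19] = 584.73 + 107.251 = 691.981.
With uncorrelated errors the cross-covariances are all true-score covariance, so they carry over unchanged; only the diagonal terms shrink to ρᵢσᵢ².
True-score variance = [14.7²·0.55 + 19.2²·0.67] + 107.251 = 365.838 + 107.251 = 473.089.
Reliability = 473.089 / 691.981 = 0.684.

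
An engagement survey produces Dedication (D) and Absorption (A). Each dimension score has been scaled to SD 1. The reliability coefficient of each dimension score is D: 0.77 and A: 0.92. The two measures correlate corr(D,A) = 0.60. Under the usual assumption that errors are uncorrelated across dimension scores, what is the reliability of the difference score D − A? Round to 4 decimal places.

0.6125

Var(D−A) = 1 + 1 − 2·0.60 = 2 − 1.2 = 0.8.
With uncorrelated errors the cross-covariances are all true-score covariance, so they carry over unchanged; only the diagonal terms shrink to ρᵢσᵢ².
True-score variance = [0.77 + 0.92] − 1.2 = 1.69 − 1.2 = 0.49.
Reliability = 0.49 / 0.8 = 0.6125.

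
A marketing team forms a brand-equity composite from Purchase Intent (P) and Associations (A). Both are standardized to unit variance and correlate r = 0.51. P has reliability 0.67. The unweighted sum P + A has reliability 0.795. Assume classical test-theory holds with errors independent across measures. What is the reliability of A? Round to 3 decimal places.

0.711

Var(P+A) = 2 + 2·0.51 = 3.020.
True-score variance = ρ_P + ρ_A + 2·0.51, so 0.795 = (0.67 + ρ_A + 1.02) / 3.020.
ρ_A = 0.795·3.020 − 0.67 − 1.02 = 0.711.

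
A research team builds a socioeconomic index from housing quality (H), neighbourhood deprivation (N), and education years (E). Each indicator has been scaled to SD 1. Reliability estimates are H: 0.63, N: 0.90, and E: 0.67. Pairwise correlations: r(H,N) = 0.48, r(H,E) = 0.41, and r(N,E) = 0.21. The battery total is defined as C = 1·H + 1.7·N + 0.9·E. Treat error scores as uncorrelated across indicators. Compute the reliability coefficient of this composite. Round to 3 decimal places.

0.880

Var(C) = 1 + 1.7² + 0.9² + 2·[1.7·0.48 + 0.9·0.41 + 1.53·0.21] = 4.7 + 3.0126 = 7.7126.
Under uncorrelated errors the observed covariances equal the true-score covariances, so only the own-variance terms attenuate.
True-score variance = [0.63 + 1.7²·0.90 + 0.9²·0.67] + 3.0126 = 3.7737 + 3.0126 = 6.7863.
Reliability = 6.7863 / 7.7126 = 0.880.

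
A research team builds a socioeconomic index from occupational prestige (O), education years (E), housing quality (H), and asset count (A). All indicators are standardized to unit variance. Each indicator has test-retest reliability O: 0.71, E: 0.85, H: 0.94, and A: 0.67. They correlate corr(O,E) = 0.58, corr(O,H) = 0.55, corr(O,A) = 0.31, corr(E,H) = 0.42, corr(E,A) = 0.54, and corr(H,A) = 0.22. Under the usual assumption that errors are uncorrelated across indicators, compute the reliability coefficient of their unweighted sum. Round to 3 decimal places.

Var(O+E+H+A) = 4 + 2·[0.58 + 0.55 + 0.31 + 0.42 + 0.54 + 0.22] = 4 + 5.24 = 9.24.
With uncorrelated errors the cross-covariances are all true-score covariance, so they carry over unchanged; only the diagonal terms shrink to ρᵢσᵢ².
True-score variance = [0.71 + 0.85 + 0.94 + 0.67] + 5.24 = 3.17 + 5.24 = 8.41.
Reliability = 8.41 / 9.24 = 0.910.

0.910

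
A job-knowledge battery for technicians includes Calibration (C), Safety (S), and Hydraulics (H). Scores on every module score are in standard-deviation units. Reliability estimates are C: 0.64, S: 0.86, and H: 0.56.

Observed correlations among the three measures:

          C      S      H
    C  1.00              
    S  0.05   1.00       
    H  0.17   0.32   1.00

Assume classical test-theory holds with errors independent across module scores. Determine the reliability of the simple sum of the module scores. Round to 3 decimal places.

Var(C+S+H) = 3 + 2·[0.05 + 0.17 + 0.32] = 3 + 1.08 = 4.08.
Because errors are independent across components, Cov(Tᵢ,Tⱼ) = Cov(Xᵢ,Xⱼ); the off-diagonal part of the true-score variance is the same as above.
True-score variance = [0.64 + 0.86 + 0.56] + 1.08 = 2.06 + 1.08 = 3.14.
Reliability = 3.14 / 4.08 = 0.770.

0.770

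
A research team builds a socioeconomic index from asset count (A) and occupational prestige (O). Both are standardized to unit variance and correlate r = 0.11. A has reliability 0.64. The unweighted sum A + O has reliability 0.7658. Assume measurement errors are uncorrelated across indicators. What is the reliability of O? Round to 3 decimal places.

0.840

Var(A+O) = 2 + 2·0.11 = 2.220.
True-score variance = ρ_A + ρ_O + 2·0.11, so 0.7658 = (0.64 + ρ_O + 0.22) / 2.220.
ρ_O = 0.7658·2.220 − 0.64 − 0.22 = 0.840.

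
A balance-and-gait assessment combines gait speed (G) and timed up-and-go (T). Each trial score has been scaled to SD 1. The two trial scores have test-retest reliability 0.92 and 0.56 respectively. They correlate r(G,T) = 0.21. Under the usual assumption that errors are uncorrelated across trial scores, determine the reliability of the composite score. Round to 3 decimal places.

0.785

Var(G+T) = 2 + 2·[0.21] = 2 + 0.42 = 2.42.
With uncorrelated errors the cross-covariances are all true-score covariance, so they carry over unchanged; only the diagonal terms shrink to ρᵢσᵢ².
True-score variance = [0.92 + 0.56] + 0.42 = 1.48 + 0.42 = 1.9.
Reliability = 1.9 / 2.42 = 0.785.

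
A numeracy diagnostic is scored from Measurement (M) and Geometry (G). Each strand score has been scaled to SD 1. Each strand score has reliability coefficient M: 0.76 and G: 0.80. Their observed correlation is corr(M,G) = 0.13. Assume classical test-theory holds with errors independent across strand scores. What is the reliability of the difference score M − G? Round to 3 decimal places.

Var(M−G) = 1 + 1 − 2·0.13 = 2 − 0.26 = 1.74.
Because errors are independent across components, Cov(Tᵢ,Tⱼ) = Cov(Xᵢ,Xⱼ); the off-diagonal part of the true-score variance is the same as above.
True-score variance = [0.76 + 0.80] − 0.26 = 1.56 − 0.26 = 1.3.
Reliability = 1.3 / 1.74 = 0.747.

0.747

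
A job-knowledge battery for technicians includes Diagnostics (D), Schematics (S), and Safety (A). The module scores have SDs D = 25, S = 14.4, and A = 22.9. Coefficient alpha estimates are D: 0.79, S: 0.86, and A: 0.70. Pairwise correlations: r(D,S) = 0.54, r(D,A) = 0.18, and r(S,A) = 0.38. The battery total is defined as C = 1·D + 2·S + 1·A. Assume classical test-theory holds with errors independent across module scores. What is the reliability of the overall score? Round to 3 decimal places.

Var(C) = 25² + 2²·14.4² + 22.9² + 2·[2·25·14.4·0.54 + 25·22.9·0.18 + 2·14.4·22.9·0.38] = 1978.85 + 1484.94 = 3463.79.
Because errors are independent across components, Cov(Tᵢ,Tⱼ) = Cov(Xᵢ,Xⱼ); the off-diagonal part of the true-score variance is the same as above.
True-score variance = [25²·0.79 + 2²·14.4²·0.86 + 22.9²·0.70] + 1484.94 = 1574.16 + 1484.94 = 3059.09.
Reliability = 3059.09 / 3463.79 = 0.883.

0.883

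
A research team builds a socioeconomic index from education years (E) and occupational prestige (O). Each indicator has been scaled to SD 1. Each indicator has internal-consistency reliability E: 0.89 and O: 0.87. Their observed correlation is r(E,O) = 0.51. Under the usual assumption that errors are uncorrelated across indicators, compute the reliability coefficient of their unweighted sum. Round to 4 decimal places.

Var(E+O) = 2 + 2·[0.51] = 2 + 1.02 = 3.02.
With uncorrelated errors the cross-covariances are all true-score covariance, so they carry over unchanged; only the diagonal terms shrink to ρᵢσᵢ².
True-score variance = [0.89 + 0.87] + 1.02 = 1.76 + 1.02 = 2.78.
Reliability = 2.78 / 3.02 = 0.9205.

0.9205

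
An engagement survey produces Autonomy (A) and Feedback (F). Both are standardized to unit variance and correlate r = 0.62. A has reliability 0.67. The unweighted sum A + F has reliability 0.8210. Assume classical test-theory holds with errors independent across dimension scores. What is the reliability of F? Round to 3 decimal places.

Var(A+F) = 2 + 2·0.62 = 3.240.
True-score variance = ρ_A + ρ_F + 2·0.62, so 0.8210 = (0.67 + ρ_F + 1.24) / 3.240.
ρ_F = 0.8210·3.240 − 0.67 − 1.24 = 0.750.

0.750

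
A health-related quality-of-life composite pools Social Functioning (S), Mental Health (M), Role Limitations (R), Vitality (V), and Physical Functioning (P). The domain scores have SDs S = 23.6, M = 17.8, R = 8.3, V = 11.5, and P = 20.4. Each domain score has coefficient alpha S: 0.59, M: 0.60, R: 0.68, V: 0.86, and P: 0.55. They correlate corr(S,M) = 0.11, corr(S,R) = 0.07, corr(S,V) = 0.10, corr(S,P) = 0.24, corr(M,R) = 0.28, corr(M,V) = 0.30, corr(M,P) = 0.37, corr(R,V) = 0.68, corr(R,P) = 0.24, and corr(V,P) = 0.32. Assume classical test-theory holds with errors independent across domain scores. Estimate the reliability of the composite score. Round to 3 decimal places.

0.787

Var(S+M+R+V+P) = 23.6² + 17.8² + 8.3² + 11.5² + 20.4² + 2·[23.6·17.8·0.11 + 23.6·8.3·0.07 + 23.6·11.5·0.10 + 23.6·20.4·0.24 + 17.8·8.3·0.28 + 17.8·11.5·0.30 + 17.8·20.4·0.37 + 8.3·11.5·0.68 + 8.3·20.4·0.24 + 11.5·20.4·0.32] = 1491.1 + 1240.7 = 2731.8.
Under uncorrelated errors the observed covariances equal the true-score covariances, so only the own-variance terms attenuate.
True-score variance = [23.6²·0.59 + 17.8²·0.60 + 8.3²·0.68 + 11.5²·0.86 + 20.4²·0.55] + 1240.7 = 908.179 + 1240.7 = 2148.88.
Reliability = 2148.88 / 2731.8 = 0.787.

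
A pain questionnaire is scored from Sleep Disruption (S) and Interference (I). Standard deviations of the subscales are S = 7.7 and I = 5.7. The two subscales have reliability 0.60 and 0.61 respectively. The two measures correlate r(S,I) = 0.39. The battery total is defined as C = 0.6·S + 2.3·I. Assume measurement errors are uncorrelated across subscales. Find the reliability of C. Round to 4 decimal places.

Var(C) = 0.6²·7.7² + 2.3²·5.7² + 2·[1.38·7.7·5.7·0.39] = 193.216 + 47.2432 = 240.46.
Because errors are independent across components, Cov(Tᵢ,Tⱼ) = Cov(Xᵢ,Xⱼ); the off-diagonal part of the true-score variance is the same as above.
True-score variance = [0.6²·7.7²·0.60 + 2.3²·5.7²·0.61] + 47.2432 = 117.649 + 47.2432 = 164.892.
Reliability = 164.892 / 240.46 = 0.6857.

0.6857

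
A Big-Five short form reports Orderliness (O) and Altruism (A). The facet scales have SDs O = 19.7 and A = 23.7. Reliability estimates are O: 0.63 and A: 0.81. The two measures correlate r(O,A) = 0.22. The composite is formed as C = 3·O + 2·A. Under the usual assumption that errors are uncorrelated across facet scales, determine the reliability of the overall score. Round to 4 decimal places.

Var(C) = 3²·19.7² + 2²·23.7² + 2·[6·19.7·23.7·0.22] = 5739.57 + 1232.59 = 6972.16.
With uncorrelated errors the cross-covariances are all true-score covariance, so they carry over unchanged; only the diagonal terms shrink to ρᵢσᵢ².
True-score variance = [3²·19.7²·0.63 + 2²·23.7²·0.81] + 1232.59 = 4020.35 + 1232.59 = 5252.94.
Reliability = 5252.94 / 6972.16 = 0.7534.

0.7534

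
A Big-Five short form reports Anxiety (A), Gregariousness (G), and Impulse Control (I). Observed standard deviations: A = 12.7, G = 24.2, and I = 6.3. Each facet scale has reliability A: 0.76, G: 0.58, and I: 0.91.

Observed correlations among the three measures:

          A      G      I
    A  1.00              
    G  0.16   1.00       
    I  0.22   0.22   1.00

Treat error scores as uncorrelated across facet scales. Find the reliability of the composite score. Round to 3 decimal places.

Var(A+G+I) = 12.7² + 24.2² + 6.3² + 2·[12.7·24.2·0.16 + 12.7·6.3·0.22 + 24.2·6.3·0.22] = 786.62 + 200.636 = 987.256.
With uncorrelated errors the cross-covariances are all true-score covariance, so they carry over unchanged; only the diagonal terms shrink to ρᵢσᵢ².
True-score variance = [12.7²·0.76 + 24.2²·0.58 + 6.3²·0.91] + 200.636 = 498.369 + 200.636 = 699.005.
Reliability = 699.005 / 987.256 = 0.708.

0.708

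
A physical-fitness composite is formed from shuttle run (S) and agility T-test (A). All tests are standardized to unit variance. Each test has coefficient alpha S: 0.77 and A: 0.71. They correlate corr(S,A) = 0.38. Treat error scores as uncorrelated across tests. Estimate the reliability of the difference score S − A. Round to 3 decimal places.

0.581

Var(S−A) = 1 + 1 − 2·0.38 = 2 − 0.76 = 1.24.
Under uncorrelated errors the observed covariances equal the true-score covariances, so only the own-variance terms attenuate.
True-score variance = [0.77 + 0.71] − 0.76 = 1.48 − 0.76 = 0.72.
Reliability = 0.72 / 1.24 = 0.581.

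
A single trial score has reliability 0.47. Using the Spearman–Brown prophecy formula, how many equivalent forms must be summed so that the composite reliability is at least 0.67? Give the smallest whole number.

3

k ≥ ρ*(1−ρ₁)/(ρ₁(1−ρ*)) = 0.67·0.53 / (0.47·0.33) = 2.289.
Smallest integer k = 3.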